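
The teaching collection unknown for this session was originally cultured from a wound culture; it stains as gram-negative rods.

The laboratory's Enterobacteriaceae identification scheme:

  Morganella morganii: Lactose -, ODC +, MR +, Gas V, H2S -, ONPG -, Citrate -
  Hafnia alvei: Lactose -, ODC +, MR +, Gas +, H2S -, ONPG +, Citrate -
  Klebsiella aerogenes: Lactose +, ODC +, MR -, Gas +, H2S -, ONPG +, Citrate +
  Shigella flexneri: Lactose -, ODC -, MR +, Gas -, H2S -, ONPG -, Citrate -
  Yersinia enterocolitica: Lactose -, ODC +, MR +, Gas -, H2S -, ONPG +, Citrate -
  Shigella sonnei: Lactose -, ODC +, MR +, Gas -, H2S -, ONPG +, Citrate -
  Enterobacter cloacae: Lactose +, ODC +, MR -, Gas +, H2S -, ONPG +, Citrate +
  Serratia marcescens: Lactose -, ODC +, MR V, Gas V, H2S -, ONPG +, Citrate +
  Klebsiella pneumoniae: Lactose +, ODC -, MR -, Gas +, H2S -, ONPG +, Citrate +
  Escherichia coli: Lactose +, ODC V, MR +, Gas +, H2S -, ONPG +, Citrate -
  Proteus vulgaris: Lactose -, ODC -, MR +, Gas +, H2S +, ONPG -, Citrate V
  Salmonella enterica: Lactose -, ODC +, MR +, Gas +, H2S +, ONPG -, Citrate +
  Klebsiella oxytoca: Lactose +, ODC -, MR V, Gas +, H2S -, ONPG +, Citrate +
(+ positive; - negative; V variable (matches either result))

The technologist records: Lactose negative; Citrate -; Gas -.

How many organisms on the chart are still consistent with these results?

4

Lactose -: excludes 5 organisms — 8 left.
Citrate -: excludes Serratia marcescens, Salmonella enterica — 6 left.
Gas -: excludes Hafnia alvei, Proteus vulgaris — 4 left.
Still consistent: Morganella morganii, Shigella flexneri, Shigella sonnei, Yersinia enterocolitica.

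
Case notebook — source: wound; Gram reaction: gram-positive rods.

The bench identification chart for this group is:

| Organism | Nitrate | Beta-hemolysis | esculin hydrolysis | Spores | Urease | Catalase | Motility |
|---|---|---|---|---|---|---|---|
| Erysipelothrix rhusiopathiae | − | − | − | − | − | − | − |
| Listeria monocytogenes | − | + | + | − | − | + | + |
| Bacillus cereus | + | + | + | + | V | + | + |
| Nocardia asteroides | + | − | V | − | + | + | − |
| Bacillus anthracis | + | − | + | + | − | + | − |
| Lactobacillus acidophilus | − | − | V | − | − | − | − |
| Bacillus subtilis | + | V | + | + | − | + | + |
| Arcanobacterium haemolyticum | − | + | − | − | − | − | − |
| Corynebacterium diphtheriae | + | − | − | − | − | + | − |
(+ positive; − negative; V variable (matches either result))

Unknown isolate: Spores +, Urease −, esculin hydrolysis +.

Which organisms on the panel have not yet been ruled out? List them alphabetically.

Spores +: excludes 6 organisms — 3 left.
Urease −: all 3 remaining candidates are consistent.
esculin hydrolysis +: all 3 remaining candidates are consistent.

Bacillus anthracis, Bacillus cereus, Bacillus subtilis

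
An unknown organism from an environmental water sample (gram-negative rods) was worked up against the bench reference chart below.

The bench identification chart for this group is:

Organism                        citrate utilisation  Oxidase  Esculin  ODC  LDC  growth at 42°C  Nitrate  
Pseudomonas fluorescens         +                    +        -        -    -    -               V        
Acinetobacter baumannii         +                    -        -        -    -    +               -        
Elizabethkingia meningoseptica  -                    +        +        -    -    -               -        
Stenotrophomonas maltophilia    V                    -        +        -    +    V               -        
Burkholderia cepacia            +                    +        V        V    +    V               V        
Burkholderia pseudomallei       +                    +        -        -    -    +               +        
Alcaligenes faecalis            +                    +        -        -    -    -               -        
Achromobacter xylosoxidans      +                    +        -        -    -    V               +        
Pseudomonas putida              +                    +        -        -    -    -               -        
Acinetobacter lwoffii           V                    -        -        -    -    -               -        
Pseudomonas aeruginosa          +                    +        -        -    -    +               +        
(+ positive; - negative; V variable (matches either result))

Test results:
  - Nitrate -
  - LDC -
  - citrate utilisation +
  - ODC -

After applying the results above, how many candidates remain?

5

ODC -: all 11 remaining candidates are consistent.
LDC -: excludes Stenotrophomonas maltophilia, Burkholderia cepacia — 9 left.
Nitrate -: excludes Burkholderia pseudomallei, Achromobacter xylosoxidans, Pseudomonas aeruginosa — 6 left.
citrate utilisation +: excludes Elizabethkingia meningoseptica — 5 left.
Still consistent: Acinetobacter baumannii, Acinetobacter lwoffii, Alcaligenes faecalis, Pseudomonas fluorescens, Pseudomonas putida.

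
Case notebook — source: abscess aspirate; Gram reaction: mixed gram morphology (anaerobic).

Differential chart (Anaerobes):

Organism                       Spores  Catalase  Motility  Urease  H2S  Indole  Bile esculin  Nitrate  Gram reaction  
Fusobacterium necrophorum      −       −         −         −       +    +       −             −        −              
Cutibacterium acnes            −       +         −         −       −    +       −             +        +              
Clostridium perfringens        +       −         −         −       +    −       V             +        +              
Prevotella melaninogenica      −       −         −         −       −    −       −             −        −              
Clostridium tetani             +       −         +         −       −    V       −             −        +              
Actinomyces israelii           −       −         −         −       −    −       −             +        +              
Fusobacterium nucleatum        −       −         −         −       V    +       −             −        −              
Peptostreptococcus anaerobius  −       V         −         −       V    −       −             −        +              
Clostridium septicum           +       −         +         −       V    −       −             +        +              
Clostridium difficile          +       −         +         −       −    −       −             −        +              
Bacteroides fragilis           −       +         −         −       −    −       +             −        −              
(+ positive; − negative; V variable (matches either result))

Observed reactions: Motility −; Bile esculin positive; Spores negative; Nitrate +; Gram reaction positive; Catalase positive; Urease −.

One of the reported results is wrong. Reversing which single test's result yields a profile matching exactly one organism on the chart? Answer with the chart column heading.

Bile esculin

As reported, no row in the chart matches all 7 reactions.
Reversing Urease → still no organism matches.
Reversing Motility → still no organism matches.
Reversing Spores → still no organism matches.
Reversing Bile esculin (to −) → unique match: Cutibacterium acnes.
Reversing Nitrate → still no organism matches.
Reversing Catalase → still no organism matches.
Reversing Gram reaction → still no organism matches.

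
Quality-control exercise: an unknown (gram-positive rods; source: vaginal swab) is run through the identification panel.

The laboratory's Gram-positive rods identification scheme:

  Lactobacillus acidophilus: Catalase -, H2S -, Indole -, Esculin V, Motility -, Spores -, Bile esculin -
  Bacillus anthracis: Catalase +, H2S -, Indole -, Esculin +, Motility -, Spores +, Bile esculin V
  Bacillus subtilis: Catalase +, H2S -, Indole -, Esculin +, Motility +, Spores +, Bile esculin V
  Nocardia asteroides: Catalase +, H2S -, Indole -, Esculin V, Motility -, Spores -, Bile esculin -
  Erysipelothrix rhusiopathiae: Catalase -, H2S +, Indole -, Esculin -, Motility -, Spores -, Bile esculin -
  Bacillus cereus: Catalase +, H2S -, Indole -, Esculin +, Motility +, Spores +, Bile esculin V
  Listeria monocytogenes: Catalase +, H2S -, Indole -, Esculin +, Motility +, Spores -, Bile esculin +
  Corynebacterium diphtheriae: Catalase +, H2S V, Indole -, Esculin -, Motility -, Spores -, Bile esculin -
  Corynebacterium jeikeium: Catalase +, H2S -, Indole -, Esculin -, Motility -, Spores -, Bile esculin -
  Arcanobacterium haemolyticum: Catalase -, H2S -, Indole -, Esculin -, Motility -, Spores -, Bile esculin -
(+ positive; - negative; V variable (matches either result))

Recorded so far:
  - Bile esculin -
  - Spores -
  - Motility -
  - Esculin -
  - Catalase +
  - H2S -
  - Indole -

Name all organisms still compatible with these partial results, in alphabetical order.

Corynebacterium diphtheriae, Corynebacterium jeikeium, Nocardia asteroides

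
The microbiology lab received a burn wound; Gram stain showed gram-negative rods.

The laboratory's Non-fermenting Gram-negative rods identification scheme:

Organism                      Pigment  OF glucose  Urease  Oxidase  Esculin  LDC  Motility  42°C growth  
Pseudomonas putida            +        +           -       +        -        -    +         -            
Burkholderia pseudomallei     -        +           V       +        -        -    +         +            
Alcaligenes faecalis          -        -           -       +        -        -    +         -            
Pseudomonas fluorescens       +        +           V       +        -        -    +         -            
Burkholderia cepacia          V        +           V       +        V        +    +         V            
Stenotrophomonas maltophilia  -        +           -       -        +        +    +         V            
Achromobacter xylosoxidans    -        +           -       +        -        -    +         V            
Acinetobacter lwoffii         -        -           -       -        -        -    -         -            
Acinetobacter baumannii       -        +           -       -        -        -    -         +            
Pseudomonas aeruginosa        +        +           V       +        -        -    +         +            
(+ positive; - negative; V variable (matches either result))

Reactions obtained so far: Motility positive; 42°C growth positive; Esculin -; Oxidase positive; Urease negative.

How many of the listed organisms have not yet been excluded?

Oxidase +: excludes Stenotrophomonas maltophilia, Acinetobacter lwoffii, Acinetobacter baumannii — 7 left.
Esculin -: all 7 remaining candidates are consistent.
Urease -: all 7 remaining candidates are consistent.
Motility +: all 7 remaining candidates are consistent.
42°C growth +: excludes Pseudomonas putida, Alcaligenes faecalis, Pseudomonas fluorescens — 4 left.
Still consistent: Achromobacter xylosoxidans, Burkholderia cepacia, Burkholderia pseudomallei, Pseudomonas aeruginosa.

4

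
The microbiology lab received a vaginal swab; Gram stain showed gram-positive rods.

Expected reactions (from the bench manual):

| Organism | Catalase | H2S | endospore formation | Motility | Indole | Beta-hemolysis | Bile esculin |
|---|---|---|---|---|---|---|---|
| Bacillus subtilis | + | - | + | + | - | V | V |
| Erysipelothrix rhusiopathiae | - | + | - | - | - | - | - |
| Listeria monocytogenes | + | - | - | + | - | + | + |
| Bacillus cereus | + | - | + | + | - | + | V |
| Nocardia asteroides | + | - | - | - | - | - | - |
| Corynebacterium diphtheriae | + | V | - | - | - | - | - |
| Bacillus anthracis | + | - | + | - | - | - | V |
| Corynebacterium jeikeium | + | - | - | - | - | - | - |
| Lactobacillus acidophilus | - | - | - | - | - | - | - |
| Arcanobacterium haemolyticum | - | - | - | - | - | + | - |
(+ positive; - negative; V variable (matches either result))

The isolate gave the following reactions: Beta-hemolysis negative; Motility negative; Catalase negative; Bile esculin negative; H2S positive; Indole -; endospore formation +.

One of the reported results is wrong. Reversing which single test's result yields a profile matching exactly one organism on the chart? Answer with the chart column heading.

endospore formation

As reported, no row in the chart matches all 7 reactions.
Reversing Beta-hemolysis → still no organism matches.
Reversing Catalase → still no organism matches.
Reversing Bile esculin → still no organism matches.
Reversing endospore formation (to -) → unique match: Erysipelothrix rhusiopathiae.
Reversing Indole → still no organism matches.
Reversing Motility → still no organism matches.
Reversing H2S → still no organism matches.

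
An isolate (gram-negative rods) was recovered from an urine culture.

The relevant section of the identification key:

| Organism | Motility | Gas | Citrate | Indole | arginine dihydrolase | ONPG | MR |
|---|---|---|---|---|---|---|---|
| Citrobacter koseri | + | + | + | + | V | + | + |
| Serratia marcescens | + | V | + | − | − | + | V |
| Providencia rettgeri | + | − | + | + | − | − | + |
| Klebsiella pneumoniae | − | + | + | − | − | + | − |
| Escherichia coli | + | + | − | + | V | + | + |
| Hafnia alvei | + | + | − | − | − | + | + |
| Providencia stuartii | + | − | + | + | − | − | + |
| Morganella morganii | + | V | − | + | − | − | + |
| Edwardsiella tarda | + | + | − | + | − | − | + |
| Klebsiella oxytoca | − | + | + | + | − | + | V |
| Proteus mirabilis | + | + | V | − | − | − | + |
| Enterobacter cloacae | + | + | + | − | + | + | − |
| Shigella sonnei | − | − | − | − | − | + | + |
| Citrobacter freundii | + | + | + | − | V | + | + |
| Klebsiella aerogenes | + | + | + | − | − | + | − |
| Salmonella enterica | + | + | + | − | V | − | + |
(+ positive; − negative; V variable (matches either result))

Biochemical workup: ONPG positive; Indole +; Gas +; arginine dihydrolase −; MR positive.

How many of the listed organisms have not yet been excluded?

3

arginine dihydrolase −: excludes Enterobacter cloacae — 15 left.
MR +: excludes Klebsiella pneumoniae, Klebsiella aerogenes — 13 left.
ONPG +: excludes 6 organisms — 7 left.
Gas +: excludes Shigella sonnei — 6 left.
Indole +: excludes Serratia marcescens, Hafnia alvei, Citrobacter freundii — 3 left.
Still consistent: Citrobacter koseri, Escherichia coli, Klebsiella oxytoca.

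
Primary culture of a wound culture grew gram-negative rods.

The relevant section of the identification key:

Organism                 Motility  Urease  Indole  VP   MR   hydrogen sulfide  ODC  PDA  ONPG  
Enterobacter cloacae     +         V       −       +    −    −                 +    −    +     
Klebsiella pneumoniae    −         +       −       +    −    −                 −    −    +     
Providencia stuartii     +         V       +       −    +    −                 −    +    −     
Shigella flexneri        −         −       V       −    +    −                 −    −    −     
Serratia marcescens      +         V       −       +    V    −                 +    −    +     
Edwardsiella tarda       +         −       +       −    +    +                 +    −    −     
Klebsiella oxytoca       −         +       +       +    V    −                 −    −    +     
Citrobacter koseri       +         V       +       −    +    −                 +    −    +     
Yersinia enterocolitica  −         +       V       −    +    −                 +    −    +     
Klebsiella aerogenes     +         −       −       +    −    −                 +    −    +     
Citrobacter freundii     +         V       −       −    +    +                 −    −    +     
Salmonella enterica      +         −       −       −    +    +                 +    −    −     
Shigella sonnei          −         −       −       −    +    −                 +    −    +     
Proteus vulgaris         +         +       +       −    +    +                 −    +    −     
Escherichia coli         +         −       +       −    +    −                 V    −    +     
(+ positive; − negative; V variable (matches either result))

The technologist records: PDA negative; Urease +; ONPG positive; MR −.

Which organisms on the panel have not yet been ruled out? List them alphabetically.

Enterobacter cloacae, Klebsiella oxytoca, Klebsiella pneumoniae, Serratia marcescens

ONPG +: excludes 5 organisms — 10 left.
Urease +: excludes Klebsiella aerogenes, Shigella sonnei, Escherichia coli — 7 left.
PDA −: all 7 remaining candidates are consistent.
MR −: excludes Citrobacter koseri, Yersinia enterocolitica, Citrobacter freundii — 4 left.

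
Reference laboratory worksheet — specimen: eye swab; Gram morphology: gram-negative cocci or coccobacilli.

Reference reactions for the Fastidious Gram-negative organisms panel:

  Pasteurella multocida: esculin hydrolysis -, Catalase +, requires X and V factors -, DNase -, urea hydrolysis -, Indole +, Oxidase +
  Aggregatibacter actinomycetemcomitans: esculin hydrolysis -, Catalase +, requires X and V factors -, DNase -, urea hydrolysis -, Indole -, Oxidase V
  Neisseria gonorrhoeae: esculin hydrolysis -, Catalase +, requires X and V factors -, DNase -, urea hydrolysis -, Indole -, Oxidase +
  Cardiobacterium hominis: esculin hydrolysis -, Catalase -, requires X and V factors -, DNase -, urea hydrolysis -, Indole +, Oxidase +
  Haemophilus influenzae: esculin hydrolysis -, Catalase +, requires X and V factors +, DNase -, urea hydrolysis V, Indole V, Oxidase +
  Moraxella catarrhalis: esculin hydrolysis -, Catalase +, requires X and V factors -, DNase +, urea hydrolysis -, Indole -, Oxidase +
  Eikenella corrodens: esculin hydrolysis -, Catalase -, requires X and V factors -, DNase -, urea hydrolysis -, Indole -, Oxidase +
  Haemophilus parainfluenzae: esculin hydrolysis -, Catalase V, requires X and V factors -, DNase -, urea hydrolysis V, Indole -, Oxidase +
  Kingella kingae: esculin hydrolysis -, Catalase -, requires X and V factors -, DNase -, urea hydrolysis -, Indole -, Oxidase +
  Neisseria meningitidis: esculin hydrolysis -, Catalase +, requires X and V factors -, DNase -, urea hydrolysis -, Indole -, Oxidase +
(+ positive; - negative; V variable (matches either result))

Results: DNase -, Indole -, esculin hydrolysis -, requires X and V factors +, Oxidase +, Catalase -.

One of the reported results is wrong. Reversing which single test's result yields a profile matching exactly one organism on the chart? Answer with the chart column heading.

Catalase

As reported, no row in the chart matches all 6 reactions.
Reversing Indole → still no organism matches.
Reversing Oxidase → still no organism matches.
Reversing esculin hydrolysis → still no organism matches.
Reversing requires X and V factors → 3 organisms match (not unique).
Reversing Catalase (to +) → unique match: Haemophilus influenzae.
Reversing DNase → still no organism matches.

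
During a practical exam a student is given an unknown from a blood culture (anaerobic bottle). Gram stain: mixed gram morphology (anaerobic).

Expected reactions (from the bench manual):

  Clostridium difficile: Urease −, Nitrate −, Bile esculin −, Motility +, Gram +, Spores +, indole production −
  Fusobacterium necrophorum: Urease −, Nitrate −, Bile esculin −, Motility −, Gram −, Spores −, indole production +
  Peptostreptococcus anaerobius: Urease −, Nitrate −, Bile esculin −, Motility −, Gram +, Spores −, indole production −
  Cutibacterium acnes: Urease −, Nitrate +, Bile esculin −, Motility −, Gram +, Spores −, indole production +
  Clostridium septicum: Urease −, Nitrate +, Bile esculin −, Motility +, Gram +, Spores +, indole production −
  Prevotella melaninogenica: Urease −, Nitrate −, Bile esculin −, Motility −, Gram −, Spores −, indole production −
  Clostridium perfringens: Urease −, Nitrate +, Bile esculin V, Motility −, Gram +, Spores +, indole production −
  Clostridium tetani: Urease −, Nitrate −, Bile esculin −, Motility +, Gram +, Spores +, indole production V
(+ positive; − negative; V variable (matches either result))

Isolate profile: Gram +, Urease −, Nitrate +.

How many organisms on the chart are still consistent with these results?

Nitrate +: excludes 5 organisms — 3 left.
Gram +: all 3 remaining candidates are consistent.
Urease −: all 3 remaining candidates are consistent.
Still consistent: Clostridium perfringens, Clostridium septicum, Cutibacterium acnes.

3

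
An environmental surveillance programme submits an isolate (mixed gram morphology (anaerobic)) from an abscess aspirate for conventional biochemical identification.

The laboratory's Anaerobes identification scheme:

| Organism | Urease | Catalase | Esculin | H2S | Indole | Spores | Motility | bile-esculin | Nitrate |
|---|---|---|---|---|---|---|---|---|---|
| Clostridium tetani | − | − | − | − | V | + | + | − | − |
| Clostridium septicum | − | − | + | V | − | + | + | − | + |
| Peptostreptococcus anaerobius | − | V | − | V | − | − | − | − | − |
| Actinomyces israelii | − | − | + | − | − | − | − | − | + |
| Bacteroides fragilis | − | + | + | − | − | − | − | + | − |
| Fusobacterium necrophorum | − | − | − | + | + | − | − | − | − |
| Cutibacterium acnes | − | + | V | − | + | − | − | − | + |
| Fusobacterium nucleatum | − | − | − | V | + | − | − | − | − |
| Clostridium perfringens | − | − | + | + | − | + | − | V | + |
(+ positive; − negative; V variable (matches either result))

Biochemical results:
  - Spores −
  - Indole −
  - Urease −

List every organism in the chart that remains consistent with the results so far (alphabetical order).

Urease −: all 9 remaining candidates are consistent.
Spores −: excludes Clostridium tetani, Clostridium septicum, Clostridium perfringens — 6 left.
Indole −: excludes Fusobacterium necrophorum, Cutibacterium acnes, Fusobacterium nucleatum — 3 left.

Actinomyces israelii, Bacteroides fragilis, Peptostreptococcus anaerobius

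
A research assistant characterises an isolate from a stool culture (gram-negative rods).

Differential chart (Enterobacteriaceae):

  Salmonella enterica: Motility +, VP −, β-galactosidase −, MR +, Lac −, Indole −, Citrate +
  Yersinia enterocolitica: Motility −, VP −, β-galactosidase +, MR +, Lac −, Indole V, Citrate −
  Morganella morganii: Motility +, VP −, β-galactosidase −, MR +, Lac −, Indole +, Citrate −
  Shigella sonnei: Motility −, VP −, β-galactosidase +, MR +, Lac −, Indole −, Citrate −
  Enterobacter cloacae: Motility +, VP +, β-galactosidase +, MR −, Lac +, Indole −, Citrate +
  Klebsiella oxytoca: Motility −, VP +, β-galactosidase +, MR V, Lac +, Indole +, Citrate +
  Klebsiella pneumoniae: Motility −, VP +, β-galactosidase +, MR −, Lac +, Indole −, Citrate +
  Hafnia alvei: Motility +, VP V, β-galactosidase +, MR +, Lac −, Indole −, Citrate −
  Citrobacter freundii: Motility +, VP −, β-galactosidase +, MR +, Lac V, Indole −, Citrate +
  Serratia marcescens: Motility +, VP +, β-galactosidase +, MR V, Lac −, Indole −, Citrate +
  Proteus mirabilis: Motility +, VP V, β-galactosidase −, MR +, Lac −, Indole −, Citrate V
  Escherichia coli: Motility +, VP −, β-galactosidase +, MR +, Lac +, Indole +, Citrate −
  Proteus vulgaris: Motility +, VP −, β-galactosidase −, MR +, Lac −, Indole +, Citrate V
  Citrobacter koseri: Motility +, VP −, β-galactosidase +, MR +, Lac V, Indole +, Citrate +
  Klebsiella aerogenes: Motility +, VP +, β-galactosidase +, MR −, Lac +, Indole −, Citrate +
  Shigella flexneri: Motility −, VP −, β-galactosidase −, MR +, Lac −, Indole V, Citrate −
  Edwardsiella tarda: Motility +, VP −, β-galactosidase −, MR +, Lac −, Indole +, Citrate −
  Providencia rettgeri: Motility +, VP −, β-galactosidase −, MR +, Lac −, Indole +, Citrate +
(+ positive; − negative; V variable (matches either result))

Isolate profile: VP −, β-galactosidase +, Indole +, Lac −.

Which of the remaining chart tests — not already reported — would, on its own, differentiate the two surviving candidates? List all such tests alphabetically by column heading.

β-galactosidase +: excludes 7 organisms — 11 left.
VP −: excludes 5 organisms — 6 left.
Indole +: excludes Shigella sonnei, Hafnia alvei, Citrobacter freundii — 3 left.
Lac −: excludes Escherichia coli — 2 left.
Two candidates remain: Citrobacter koseri and Yersinia enterocolitica.
  Motility: Citrobacter koseri +, Yersinia enterocolitica − — discriminates.
  MR: + vs + — same for both, does not separate.
  Citrate: Citrobacter koseri +, Yersinia enterocolitica − — discriminates.

Citrate, Motility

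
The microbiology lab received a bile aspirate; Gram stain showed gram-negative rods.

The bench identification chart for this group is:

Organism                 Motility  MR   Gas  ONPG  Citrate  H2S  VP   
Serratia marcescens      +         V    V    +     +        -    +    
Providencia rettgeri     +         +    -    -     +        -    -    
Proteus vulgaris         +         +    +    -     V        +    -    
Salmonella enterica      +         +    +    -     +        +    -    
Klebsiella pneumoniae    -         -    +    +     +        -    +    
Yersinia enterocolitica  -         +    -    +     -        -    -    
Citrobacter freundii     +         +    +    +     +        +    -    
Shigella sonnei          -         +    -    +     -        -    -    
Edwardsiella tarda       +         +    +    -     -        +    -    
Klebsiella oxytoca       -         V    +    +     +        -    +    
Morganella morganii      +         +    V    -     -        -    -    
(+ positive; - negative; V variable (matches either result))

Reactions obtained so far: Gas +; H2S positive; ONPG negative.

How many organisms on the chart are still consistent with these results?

3

H2S +: excludes 7 organisms — 4 left.
Gas +: all 4 remaining candidates are consistent.
ONPG -: excludes Citrobacter freundii — 3 left.
Still consistent: Edwardsiella tarda, Proteus vulgaris, Salmonella enterica.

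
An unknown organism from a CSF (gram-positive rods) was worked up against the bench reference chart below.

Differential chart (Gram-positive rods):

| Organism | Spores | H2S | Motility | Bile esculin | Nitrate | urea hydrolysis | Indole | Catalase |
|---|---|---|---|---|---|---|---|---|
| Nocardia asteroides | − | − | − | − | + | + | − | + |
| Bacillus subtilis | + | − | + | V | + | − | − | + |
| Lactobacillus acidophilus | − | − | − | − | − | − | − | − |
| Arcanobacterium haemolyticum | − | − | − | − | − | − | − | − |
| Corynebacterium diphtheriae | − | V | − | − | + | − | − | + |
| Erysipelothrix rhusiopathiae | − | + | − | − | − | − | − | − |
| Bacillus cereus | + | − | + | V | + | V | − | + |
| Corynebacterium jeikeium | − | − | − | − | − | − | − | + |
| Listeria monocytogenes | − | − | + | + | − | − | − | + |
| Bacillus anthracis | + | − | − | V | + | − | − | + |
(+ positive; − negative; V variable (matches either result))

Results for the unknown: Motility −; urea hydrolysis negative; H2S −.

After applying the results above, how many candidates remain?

Motility −: excludes Bacillus subtilis, Bacillus cereus, Listeria monocytogenes — 7 left.
H2S −: excludes Erysipelothrix rhusiopathiae — 6 left.
urea hydrolysis −: excludes Nocardia asteroides — 5 left.
Still consistent: Arcanobacterium haemolyticum, Bacillus anthracis, Corynebacterium diphtheriae, Corynebacterium jeikeium, Lactobacillus acidophilus.

5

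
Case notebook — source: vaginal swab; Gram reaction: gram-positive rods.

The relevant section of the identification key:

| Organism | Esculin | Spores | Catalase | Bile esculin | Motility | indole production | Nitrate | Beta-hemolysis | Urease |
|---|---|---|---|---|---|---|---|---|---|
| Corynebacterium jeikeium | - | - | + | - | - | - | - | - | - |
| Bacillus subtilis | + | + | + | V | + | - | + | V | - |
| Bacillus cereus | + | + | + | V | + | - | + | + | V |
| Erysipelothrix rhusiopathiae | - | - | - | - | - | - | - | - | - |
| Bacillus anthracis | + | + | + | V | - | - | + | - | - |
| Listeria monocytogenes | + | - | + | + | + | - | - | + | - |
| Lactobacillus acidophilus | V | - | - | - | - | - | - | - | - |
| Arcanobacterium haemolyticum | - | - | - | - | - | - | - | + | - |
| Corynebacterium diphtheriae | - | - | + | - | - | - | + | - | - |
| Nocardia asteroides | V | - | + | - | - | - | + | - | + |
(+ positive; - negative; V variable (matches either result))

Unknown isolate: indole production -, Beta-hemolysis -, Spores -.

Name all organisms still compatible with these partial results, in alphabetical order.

Corynebacterium diphtheriae, Corynebacterium jeikeium, Erysipelothrix rhusiopathiae, Lactobacillus acidophilus, Nocardia asteroides

indole production -: all 10 remaining candidates are consistent.
Beta-hemolysis -: excludes Bacillus cereus, Listeria monocytogenes, Arcanobacterium haemolyticum — 7 left.
Spores -: excludes Bacillus subtilis, Bacillus anthracis — 5 left.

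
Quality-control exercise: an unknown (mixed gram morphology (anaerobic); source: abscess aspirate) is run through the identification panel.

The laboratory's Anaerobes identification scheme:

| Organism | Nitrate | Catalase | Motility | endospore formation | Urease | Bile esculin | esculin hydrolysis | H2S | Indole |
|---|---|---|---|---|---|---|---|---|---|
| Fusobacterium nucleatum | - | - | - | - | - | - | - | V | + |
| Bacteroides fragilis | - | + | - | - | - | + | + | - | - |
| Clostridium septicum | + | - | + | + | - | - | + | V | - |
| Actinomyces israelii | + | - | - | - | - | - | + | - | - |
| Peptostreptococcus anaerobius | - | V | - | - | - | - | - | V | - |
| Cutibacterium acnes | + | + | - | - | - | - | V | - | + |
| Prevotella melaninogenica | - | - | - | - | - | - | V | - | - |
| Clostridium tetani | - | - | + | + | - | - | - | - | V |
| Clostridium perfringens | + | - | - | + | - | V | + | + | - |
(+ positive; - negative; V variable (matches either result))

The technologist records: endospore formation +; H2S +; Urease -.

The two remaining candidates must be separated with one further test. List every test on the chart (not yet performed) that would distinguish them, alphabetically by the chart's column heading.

Motility

Urease -: all 9 remaining candidates are consistent.
H2S +: excludes 5 organisms — 4 left.
endospore formation +: excludes Fusobacterium nucleatum, Peptostreptococcus anaerobius — 2 left.
Two candidates remain: Clostridium perfringens and Clostridium septicum.
  Nitrate: + vs + — same for both, does not separate.
  Catalase: - vs - — same for both, does not separate.
  Motility: Clostridium perfringens -, Clostridium septicum + — discriminates.
  Bile esculin: V vs - — variable for at least one, does not separate.
  esculin hydrolysis: + vs + — same for both, does not separate.
  Indole: - vs - — same for both, does not separate.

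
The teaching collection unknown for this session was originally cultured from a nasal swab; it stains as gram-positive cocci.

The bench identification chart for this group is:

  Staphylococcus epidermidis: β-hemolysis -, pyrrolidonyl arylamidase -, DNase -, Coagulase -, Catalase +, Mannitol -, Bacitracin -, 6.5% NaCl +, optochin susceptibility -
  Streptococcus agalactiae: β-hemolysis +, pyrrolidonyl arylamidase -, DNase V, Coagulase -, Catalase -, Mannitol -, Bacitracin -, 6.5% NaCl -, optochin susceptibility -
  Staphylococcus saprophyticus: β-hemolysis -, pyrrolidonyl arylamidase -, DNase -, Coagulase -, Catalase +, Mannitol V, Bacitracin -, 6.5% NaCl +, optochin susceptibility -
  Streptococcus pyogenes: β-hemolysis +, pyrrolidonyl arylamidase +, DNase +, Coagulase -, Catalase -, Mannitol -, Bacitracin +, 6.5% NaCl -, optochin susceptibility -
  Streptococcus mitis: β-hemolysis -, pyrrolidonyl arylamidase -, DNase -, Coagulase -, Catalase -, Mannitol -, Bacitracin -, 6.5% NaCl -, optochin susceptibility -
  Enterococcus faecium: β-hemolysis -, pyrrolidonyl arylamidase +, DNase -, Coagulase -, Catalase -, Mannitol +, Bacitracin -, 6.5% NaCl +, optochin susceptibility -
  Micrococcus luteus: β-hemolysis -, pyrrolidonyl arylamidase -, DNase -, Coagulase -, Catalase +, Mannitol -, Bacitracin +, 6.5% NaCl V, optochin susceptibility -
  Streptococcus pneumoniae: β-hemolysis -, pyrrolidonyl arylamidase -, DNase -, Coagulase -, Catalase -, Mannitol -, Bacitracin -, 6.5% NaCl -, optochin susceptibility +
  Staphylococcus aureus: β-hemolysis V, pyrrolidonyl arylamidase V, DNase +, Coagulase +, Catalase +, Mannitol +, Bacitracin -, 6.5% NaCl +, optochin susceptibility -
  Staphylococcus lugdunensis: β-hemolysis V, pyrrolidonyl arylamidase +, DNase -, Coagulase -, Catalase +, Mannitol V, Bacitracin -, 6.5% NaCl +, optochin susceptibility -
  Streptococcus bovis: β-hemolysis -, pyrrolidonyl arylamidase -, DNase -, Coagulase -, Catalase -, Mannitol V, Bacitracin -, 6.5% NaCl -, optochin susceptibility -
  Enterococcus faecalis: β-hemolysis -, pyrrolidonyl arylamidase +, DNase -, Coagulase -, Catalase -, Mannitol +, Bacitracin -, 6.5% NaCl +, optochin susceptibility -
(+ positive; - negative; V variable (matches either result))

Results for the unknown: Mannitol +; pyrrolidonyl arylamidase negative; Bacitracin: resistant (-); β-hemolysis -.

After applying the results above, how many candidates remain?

Mannitol +: excludes 6 organisms — 6 left.
Bacitracin -: all 6 remaining candidates are consistent.
β-hemolysis -: all 6 remaining candidates are consistent.
pyrrolidonyl arylamidase -: excludes Enterococcus faecium, Staphylococcus lugdunensis, Enterococcus faecalis — 3 left.
Still consistent: Staphylococcus aureus, Staphylococcus saprophyticus, Streptococcus bovis.

3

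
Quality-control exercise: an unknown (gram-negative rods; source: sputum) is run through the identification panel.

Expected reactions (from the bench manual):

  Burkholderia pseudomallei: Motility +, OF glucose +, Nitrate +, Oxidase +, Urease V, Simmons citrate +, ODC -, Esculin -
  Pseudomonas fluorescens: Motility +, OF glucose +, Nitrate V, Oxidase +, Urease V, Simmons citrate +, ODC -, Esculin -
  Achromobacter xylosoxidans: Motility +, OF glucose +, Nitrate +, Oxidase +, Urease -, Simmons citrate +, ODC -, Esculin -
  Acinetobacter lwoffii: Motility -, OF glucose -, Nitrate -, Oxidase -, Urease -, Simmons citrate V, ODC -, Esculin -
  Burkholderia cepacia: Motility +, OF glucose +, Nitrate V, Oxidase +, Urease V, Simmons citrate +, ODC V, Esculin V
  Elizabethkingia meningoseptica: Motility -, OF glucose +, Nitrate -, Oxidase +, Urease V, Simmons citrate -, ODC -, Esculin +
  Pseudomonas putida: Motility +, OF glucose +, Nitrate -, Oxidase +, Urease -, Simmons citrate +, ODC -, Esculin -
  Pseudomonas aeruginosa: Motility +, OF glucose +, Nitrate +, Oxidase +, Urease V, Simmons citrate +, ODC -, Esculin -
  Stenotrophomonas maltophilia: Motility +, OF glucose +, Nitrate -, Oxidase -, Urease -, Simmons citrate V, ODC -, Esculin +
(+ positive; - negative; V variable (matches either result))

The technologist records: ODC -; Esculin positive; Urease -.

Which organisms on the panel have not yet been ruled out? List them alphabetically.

Burkholderia cepacia, Elizabethkingia meningoseptica, Stenotrophomonas maltophilia

Urease -: all 9 remaining candidates are consistent.
ODC -: all 9 remaining candidates are consistent.
Esculin +: excludes 6 organisms — 3 left.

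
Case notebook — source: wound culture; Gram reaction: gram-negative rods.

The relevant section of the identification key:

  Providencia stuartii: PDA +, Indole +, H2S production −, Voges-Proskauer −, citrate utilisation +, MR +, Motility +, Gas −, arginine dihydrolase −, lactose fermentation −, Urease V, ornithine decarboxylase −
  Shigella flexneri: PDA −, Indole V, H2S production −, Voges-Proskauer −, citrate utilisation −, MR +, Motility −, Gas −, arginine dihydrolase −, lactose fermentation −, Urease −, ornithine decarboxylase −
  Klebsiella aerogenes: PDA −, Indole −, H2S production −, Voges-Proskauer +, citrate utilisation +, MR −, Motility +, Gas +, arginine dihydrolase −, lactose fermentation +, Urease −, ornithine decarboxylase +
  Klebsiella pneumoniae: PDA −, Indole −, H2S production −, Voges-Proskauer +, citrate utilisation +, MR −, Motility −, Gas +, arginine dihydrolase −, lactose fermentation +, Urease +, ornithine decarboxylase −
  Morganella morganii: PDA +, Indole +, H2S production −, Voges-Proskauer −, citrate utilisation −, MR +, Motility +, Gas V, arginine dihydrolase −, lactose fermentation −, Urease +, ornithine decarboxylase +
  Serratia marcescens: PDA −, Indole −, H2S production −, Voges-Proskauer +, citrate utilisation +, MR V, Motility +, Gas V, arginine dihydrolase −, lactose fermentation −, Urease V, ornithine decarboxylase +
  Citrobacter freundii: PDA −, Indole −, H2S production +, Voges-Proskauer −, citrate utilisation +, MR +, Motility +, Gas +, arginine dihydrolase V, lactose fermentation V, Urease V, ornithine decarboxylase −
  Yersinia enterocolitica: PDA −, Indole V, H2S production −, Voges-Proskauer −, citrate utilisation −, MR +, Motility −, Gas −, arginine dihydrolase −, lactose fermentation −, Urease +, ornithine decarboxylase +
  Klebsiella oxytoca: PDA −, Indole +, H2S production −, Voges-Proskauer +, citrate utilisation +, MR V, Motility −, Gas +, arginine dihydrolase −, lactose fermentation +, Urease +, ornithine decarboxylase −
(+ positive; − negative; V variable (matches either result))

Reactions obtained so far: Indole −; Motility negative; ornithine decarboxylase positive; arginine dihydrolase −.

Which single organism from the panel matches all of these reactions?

ornithine decarboxylase +: excludes 5 organisms — 4 left.
arginine dihydrolase −: all 4 remaining candidates are consistent.
Motility −: excludes Klebsiella aerogenes, Morganella morganii, Serratia marcescens — 1 left.
Indole −: the one remaining candidate is consistent.

Yersinia enterocolitica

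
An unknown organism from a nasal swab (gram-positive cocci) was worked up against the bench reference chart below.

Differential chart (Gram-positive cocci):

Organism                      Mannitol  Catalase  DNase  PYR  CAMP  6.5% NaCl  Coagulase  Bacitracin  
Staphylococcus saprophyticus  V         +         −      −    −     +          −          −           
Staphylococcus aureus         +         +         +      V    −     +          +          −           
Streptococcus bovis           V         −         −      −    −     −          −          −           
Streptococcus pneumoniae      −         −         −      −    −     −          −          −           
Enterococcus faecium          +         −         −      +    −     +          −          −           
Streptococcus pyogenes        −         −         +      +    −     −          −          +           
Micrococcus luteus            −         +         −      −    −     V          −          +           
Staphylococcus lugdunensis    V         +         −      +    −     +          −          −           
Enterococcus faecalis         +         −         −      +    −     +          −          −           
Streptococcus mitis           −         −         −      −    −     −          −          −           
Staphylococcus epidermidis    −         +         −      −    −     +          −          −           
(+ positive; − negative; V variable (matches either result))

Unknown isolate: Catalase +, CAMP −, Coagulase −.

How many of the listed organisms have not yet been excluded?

4

Coagulase −: excludes Staphylococcus aureus — 10 left.
Catalase +: excludes 6 organisms — 4 left.
CAMP −: all 4 remaining candidates are consistent.
Still consistent: Micrococcus luteus, Staphylococcus epidermidis, Staphylococcus lugdunensis, Staphylococcus saprophyticus.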